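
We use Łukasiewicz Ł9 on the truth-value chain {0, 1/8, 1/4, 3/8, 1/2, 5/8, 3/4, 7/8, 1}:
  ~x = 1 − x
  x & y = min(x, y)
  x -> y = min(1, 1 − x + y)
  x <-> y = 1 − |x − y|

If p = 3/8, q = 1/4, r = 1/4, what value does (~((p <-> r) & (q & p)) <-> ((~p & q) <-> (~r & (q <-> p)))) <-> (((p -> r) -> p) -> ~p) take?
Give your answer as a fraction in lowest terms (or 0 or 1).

3/4

p <-> r = 3/8 <-> 1/4 = 7/8
q & p = 1/4 & 3/8 = 1/4
(p <-> r) & (q & p) = 7/8 & 1/4 = 1/4
~((p <-> r) & (q & p)) = ~1/4 = 3/4
~p = ~3/8 = 5/8
~p & q = 5/8 & 1/4 = 1/4
~r = ~1/4 = 3/4
q <-> p = 1/4 <-> 3/8 = 7/8
~r & (q <-> p) = 3/4 & 7/8 = 3/4
(~p & q) <-> (~r & (q <-> p)) = 1/4 <-> 3/4 = 1/2
~((p <-> r) & (q & p)) <-> ((~p & q) <-> (~r & (q <-> p))) = 3/4 <-> 1/2 = 3/4
p -> r = 3/8 -> 1/4 = 7/8
(p -> r) -> p = 7/8 -> 3/8 = 1/2
~p = ~3/8 = 5/8
((p -> r) -> p) -> ~p = 1/2 -> 5/8 = 1
(~((p <-> r) & (q & p)) <-> ((~p & q) <-> (~r & (q <-> p)))) <-> (((p -> r) -> p) -> ~p) = 3/4 <-> 1 = 3/4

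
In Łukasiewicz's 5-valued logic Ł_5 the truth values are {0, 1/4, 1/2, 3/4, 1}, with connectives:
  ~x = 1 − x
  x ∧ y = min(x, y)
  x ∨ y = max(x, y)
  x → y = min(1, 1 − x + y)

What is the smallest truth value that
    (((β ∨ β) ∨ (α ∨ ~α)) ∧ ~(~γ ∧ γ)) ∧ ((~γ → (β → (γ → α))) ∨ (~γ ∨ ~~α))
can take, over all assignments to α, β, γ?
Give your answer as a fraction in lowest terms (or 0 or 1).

1/2

Take α = 0, β = 0, γ = 1/2:
β ∨ β = 0 ∨ 0 = 0
~α = ~0 = 1
α ∨ ~α = 0 ∨ 1 = 1
(β ∨ β) ∨ (α ∨ ~α) = 0 ∨ 1 = 1
~γ = ~1/2 = 1/2
~γ ∧ γ = 1/2 ∧ 1/2 = 1/2
~(~γ ∧ γ) = ~1/2 = 1/2
((β ∨ β) ∨ (α ∨ ~α)) ∧ ~(~γ ∧ γ) = 1 ∧ 1/2 = 1/2
~γ = ~1/2 = 1/2
γ → α = 1/2 → 0 = 1/2
β → (γ → α) = 0 → 1/2 = 1
~γ → (β → (γ → α)) = 1/2 → 1 = 1
~γ = ~1/2 = 1/2
~α = ~0 = 1
~~α = ~1 = 0
~γ ∨ ~~α = 1/2 ∨ 0 = 1/2
(~γ → (β → (γ → α))) ∨ (~γ ∨ ~~α) = 1 ∨ 1/2 = 1
(((β ∨ β) ∨ (α ∨ ~α)) ∧ ~(~γ ∧ γ)) ∧ ((~γ → (β → (γ → α))) ∨ (~γ ∨ ~~α)) = 1/2 ∧ 1 = 1/2
No assignment yields a value below 1/2, so this is the minimum.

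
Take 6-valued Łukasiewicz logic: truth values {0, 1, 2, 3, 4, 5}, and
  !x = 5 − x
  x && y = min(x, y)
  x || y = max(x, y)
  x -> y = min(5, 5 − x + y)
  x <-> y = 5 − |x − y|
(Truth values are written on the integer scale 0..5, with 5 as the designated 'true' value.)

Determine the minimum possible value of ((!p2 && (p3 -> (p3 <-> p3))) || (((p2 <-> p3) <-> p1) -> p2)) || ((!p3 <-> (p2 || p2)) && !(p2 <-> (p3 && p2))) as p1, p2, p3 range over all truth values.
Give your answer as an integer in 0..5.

Take p1 = 1, p2 = 2, p3 = 5:
!p2 = !2 = 3
p3 <-> p3 = 5 <-> 5 = 5
p3 -> (p3 <-> p3) = 5 -> 5 = 5
!p2 && (p3 -> (p3 <-> p3)) = 3 && 5 = 3
p2 <-> p3 = 2 <-> 5 = 2
(p2 <-> p3) <-> p1 = 2 <-> 1 = 4
((p2 <-> p3) <-> p1) -> p2 = 4 -> 2 = 3
(!p2 && (p3 -> (p3 <-> p3))) || (((p2 <-> p3) <-> p1) -> p2) = 3 || 3 = 3
!p3 = !5 = 0
p2 || p2 = 2 || 2 = 2
!p3 <-> (p2 || p2) = 0 <-> 2 = 3
p3 && p2 = 5 && 2 = 2
p2 <-> (p3 && p2) = 2 <-> 2 = 5
!(p2 <-> (p3 && p2)) = !5 = 0
(!p3 <-> (p2 || p2)) && !(p2 <-> (p3 && p2)) = 3 && 0 = 0
((!p2 && (p3 -> (p3 <-> p3))) || (((p2 <-> p3) <-> p1) -> p2)) || ((!p3 <-> (p2 || p2)) && !(p2 <-> (p3 && p2))) = 3 || 0 = 3
No assignment yields a value below 3, so this is the minimum.

3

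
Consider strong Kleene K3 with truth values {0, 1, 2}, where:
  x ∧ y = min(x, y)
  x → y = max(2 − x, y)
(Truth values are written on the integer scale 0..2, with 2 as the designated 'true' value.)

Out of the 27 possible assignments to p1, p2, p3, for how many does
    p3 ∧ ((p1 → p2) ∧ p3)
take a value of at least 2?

5

value 2: 5 assignments (counts)
value 1: 11 assignments
value 0: 11 assignments
So 5 of the 27 assignments meet the threshold.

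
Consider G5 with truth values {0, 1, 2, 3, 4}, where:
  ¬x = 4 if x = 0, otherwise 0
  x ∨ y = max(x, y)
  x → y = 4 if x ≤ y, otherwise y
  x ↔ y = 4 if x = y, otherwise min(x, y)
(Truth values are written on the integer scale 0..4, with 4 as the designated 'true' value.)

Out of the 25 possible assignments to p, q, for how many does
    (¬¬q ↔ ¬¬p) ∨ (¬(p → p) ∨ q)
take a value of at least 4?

value 4: 18 assignments (counts)
value 3: 1 assignment
value 2: 1 assignment
value 1: 1 assignment
value 0: 4 assignments
So 18 of the 25 assignments meet the threshold.

18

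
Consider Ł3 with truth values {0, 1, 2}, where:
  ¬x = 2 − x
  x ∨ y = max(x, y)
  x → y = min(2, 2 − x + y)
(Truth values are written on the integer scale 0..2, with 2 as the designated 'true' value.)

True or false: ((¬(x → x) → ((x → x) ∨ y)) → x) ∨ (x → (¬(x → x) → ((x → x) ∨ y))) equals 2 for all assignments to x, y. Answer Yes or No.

x = 0, y = 0 ↦ 2
x = 0, y = 1 ↦ 2
x = 0, y = 2 ↦ 2
x = 1, y = 0 ↦ 2
x = 1, y = 1 ↦ 2
x = 1, y = 2 ↦ 2
x = 2, y = 0 ↦ 2
x = 2, y = 1 ↦ 2
x = 2, y = 2 ↦ 2
Every assignment gives a value ≥ 2.

Yes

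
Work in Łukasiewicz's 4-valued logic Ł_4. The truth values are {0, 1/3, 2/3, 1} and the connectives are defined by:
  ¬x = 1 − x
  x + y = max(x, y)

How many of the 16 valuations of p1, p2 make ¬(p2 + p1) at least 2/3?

4

p1 = 0, p2 = 0 ↦ 1  ≥
p1 = 0, p2 = 1/3 ↦ 2/3  ≥
p1 = 0, p2 = 2/3 ↦ 1/3  <
p1 = 0, p2 = 1 ↦ 0  <
p1 = 1/3, p2 = 0 ↦ 2/3  ≥
p1 = 1/3, p2 = 1/3 ↦ 2/3  ≥
p1 = 1/3, p2 = 2/3 ↦ 1/3  <
p1 = 1/3, p2 = 1 ↦ 0  <
p1 = 2/3, p2 = 0 ↦ 1/3  <
p1 = 2/3, p2 = 1/3 ↦ 1/3  <
p1 = 2/3, p2 = 2/3 ↦ 1/3  <
p1 = 2/3, p2 = 1 ↦ 0  <
p1 = 1, p2 = 0 ↦ 0  <
p1 = 1, p2 = 1/3 ↦ 0  <
p1 = 1, p2 = 2/3 ↦ 0  <
p1 = 1, p2 = 1 ↦ 0  <
So 4 of the 16 assignments meet the threshold.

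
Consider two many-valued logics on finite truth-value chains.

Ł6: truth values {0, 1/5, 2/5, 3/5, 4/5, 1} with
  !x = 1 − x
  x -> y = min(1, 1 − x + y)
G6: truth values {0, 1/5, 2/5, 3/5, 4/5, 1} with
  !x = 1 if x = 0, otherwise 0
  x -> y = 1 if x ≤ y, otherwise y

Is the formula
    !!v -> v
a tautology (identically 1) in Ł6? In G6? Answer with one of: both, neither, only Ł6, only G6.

In Ł6: every assignment gives 1 — tautology.
In G6: at v = 1/5 the value is 1/5 — not a tautology.

only Ł6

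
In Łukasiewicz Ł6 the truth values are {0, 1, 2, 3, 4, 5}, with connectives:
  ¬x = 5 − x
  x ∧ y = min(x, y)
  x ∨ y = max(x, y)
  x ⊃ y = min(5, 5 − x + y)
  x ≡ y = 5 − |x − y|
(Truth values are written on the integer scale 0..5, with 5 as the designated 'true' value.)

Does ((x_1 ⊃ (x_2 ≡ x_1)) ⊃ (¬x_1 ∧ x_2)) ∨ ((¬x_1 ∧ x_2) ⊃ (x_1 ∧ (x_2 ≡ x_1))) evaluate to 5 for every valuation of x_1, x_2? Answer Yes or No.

No

Counterexample: take x_1 = 0, x_2 = 1.
x_2 ≡ x_1 = 1 ≡ 0 = 4
x_1 ⊃ (x_2 ≡ x_1) = 0 ⊃ 4 = 5
¬x_1 = ¬0 = 5
¬x_1 ∧ x_2 = 5 ∧ 1 = 1
(x_1 ⊃ (x_2 ≡ x_1)) ⊃ (¬x_1 ∧ x_2) = 5 ⊃ 1 = 1
¬x_1 = ¬0 = 5
¬x_1 ∧ x_2 = 5 ∧ 1 = 1
x_2 ≡ x_1 = 1 ≡ 0 = 4
x_1 ∧ (x_2 ≡ x_1) = 0 ∧ 4 = 0
(¬x_1 ∧ x_2) ⊃ (x_1 ∧ (x_2 ≡ x_1)) = 1 ⊃ 0 = 4
((x_1 ⊃ (x_2 ≡ x_1)) ⊃ (¬x_1 ∧ x_2)) ∨ ((¬x_1 ∧ x_2) ⊃ (x_1 ∧ (x_2 ≡ x_1))) = 1 ∨ 4 = 4
This gives 4 ≠ 5.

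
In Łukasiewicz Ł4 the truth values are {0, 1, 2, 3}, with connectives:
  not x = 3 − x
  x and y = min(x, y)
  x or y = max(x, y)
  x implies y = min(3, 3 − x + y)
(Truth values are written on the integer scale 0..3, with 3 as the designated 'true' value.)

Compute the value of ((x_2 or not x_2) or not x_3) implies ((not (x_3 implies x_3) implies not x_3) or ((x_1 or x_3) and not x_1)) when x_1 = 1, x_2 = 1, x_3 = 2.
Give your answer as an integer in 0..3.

not x_2 = not 1 = 2
x_2 or not x_2 = 1 or 2 = 2
not x_3 = not 2 = 1
(x_2 or not x_2) or not x_3 = 2 or 1 = 2
x_3 implies x_3 = 2 implies 2 = 3
not (x_3 implies x_3) = not 3 = 0
not x_3 = not 2 = 1
not (x_3 implies x_3) implies not x_3 = 0 implies 1 = 3
x_1 or x_3 = 1 or 2 = 2
not x_1 = not 1 = 2
(x_1 or x_3) and not x_1 = 2 and 2 = 2
(not (x_3 implies x_3) implies not x_3) or ((x_1 or x_3) and not x_1) = 3 or 2 = 3
((x_2 or not x_2) or not x_3) implies ((not (x_3 implies x_3) implies not x_3) or ((x_1 or x_3) and not x_1)) = 2 implies 3 = 3

3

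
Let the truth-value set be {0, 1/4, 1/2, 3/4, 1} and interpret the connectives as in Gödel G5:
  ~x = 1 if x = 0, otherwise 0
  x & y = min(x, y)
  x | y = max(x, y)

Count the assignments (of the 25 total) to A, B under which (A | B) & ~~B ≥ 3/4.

value 1: 8 assignments (counts)
value 3/4: 6 assignments (counts)
value 1/2: 4 assignments
value 1/4: 2 assignments
value 0: 5 assignments
So 14 of the 25 assignments meet the threshold.

14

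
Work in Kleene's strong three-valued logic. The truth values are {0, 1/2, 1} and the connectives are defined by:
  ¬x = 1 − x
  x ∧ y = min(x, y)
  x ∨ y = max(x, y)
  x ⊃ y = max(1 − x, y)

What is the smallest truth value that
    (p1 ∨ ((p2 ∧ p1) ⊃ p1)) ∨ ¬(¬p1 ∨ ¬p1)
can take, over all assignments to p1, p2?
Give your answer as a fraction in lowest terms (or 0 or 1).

Take p1 = 1/2, p2 = 1/2:
p2 ∧ p1 = 1/2 ∧ 1/2 = 1/2
(p2 ∧ p1) ⊃ p1 = 1/2 ⊃ 1/2 = 1/2
p1 ∨ ((p2 ∧ p1) ⊃ p1) = 1/2 ∨ 1/2 = 1/2
¬p1 = ¬1/2 = 1/2
¬p1 = ¬1/2 = 1/2
¬p1 ∨ ¬p1 = 1/2 ∨ 1/2 = 1/2
¬(¬p1 ∨ ¬p1) = ¬1/2 = 1/2
(p1 ∨ ((p2 ∧ p1) ⊃ p1)) ∨ ¬(¬p1 ∨ ¬p1) = 1/2 ∨ 1/2 = 1/2
No assignment yields a value below 1/2, so this is the minimum.

1/2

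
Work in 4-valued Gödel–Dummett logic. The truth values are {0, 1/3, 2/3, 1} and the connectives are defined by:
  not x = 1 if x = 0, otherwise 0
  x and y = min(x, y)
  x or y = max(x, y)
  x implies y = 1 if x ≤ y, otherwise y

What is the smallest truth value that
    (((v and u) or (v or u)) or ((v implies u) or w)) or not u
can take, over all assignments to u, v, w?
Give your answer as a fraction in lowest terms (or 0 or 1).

2/3

Take u = 1/3, v = 2/3, w = 0:
v and u = 2/3 and 1/3 = 1/3
v or u = 2/3 or 1/3 = 2/3
(v and u) or (v or u) = 1/3 or 2/3 = 2/3
v implies u = 2/3 implies 1/3 = 1/3
(v implies u) or w = 1/3 or 0 = 1/3
((v and u) or (v or u)) or ((v implies u) or w) = 2/3 or 1/3 = 2/3
not u = not 1/3 = 0
(((v and u) or (v or u)) or ((v implies u) or w)) or not u = 2/3 or 0 = 2/3
No assignment yields a value below 2/3, so this is the minimum.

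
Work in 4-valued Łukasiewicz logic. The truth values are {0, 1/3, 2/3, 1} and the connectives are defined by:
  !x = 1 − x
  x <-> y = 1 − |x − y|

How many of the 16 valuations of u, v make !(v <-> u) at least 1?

u = 0, v = 0 ↦ 0  <
u = 0, v = 1/3 ↦ 1/3  <
u = 0, v = 2/3 ↦ 2/3  <
u = 0, v = 1 ↦ 1  ≥
u = 1/3, v = 0 ↦ 1/3  <
u = 1/3, v = 1/3 ↦ 0  <
u = 1/3, v = 2/3 ↦ 1/3  <
u = 1/3, v = 1 ↦ 2/3  <
u = 2/3, v = 0 ↦ 2/3  <
u = 2/3, v = 1/3 ↦ 1/3  <
u = 2/3, v = 2/3 ↦ 0  <
u = 2/3, v = 1 ↦ 1/3  <
u = 1, v = 0 ↦ 1  ≥
u = 1, v = 1/3 ↦ 2/3  <
u = 1, v = 2/3 ↦ 1/3  <
u = 1, v = 1 ↦ 0  <
So 2 of the 16 assignments meet the threshold.

2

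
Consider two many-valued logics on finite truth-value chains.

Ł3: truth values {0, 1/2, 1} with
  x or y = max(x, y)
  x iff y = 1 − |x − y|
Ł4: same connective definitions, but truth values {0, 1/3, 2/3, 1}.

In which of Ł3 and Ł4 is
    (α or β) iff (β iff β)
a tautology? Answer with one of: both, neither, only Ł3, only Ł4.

neither

In Ł3: at α = 0, β = 0 the value is 0 — not a tautology.
In Ł4: at α = 0, β = 0 the value is 0 — not a tautology.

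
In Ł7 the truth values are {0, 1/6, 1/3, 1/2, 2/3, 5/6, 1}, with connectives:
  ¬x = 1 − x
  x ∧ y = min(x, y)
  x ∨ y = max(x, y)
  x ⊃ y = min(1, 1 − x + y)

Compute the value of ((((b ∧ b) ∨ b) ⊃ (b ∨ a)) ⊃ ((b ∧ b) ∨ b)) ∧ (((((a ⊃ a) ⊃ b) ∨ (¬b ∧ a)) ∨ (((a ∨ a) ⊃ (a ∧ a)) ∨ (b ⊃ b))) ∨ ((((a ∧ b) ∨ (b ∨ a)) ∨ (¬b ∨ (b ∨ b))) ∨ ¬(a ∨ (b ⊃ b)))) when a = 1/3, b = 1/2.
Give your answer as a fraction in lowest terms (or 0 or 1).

b ∧ b = 1/2 ∧ 1/2 = 1/2
(b ∧ b) ∨ b = 1/2 ∨ 1/2 = 1/2
b ∨ a = 1/2 ∨ 1/3 = 1/2
((b ∧ b) ∨ b) ⊃ (b ∨ a) = 1/2 ⊃ 1/2 = 1
b ∧ b = 1/2 ∧ 1/2 = 1/2
(b ∧ b) ∨ b = 1/2 ∨ 1/2 = 1/2
(((b ∧ b) ∨ b) ⊃ (b ∨ a)) ⊃ ((b ∧ b) ∨ b) = 1 ⊃ 1/2 = 1/2
a ⊃ a = 1/3 ⊃ 1/3 = 1
(a ⊃ a) ⊃ b = 1 ⊃ 1/2 = 1/2
¬b = ¬1/2 = 1/2
¬b ∧ a = 1/2 ∧ 1/3 = 1/3
((a ⊃ a) ⊃ b) ∨ (¬b ∧ a) = 1/2 ∨ 1/3 = 1/2
a ∨ a = 1/3 ∨ 1/3 = 1/3
a ∧ a = 1/3 ∧ 1/3 = 1/3
(a ∨ a) ⊃ (a ∧ a) = 1/3 ⊃ 1/3 = 1
b ⊃ b = 1/2 ⊃ 1/2 = 1
((a ∨ a) ⊃ (a ∧ a)) ∨ (b ⊃ b) = 1 ∨ 1 = 1
(((a ⊃ a) ⊃ b) ∨ (¬b ∧ a)) ∨ (((a ∨ a) ⊃ (a ∧ a)) ∨ (b ⊃ b)) = 1/2 ∨ 1 = 1
a ∧ b = 1/3 ∧ 1/2 = 1/3
b ∨ a = 1/2 ∨ 1/3 = 1/2
(a ∧ b) ∨ (b ∨ a) = 1/3 ∨ 1/2 = 1/2
¬b = ¬1/2 = 1/2
b ∨ b = 1/2 ∨ 1/2 = 1/2
¬b ∨ (b ∨ b) = 1/2 ∨ 1/2 = 1/2
((a ∧ b) ∨ (b ∨ a)) ∨ (¬b ∨ (b ∨ b)) = 1/2 ∨ 1/2 = 1/2
b ⊃ b = 1/2 ⊃ 1/2 = 1
a ∨ (b ⊃ b) = 1/3 ∨ 1 = 1
¬(a ∨ (b ⊃ b)) = ¬1 = 0
(((a ∧ b) ∨ (b ∨ a)) ∨ (¬b ∨ (b ∨ b))) ∨ ¬(a ∨ (b ⊃ b)) = 1/2 ∨ 0 = 1/2
((((a ⊃ a) ⊃ b) ∨ (¬b ∧ a)) ∨ (((a ∨ a) ⊃ (a ∧ a)) ∨ (b ⊃ b))) ∨ ((((a ∧ b) ∨ (b ∨ a)) ∨ (¬b ∨ (b ∨ b))) ∨ ¬(a ∨ (b ⊃ b))) = 1 ∨ 1/2 = 1
((((b ∧ b) ∨ b) ⊃ (b ∨ a)) ⊃ ((b ∧ b) ∨ b)) ∧ (((((a ⊃ a) ⊃ b) ∨ (¬b ∧ a)) ∨ (((a ∨ a) ⊃ (a ∧ a)) ∨ (b ⊃ b))) ∨ ((((a ∧ b) ∨ (b ∨ a)) ∨ (¬b ∨ (b ∨ b))) ∨ ¬(a ∨ (b ⊃ b)))) = 1/2 ∧ 1 = 1/2

1/2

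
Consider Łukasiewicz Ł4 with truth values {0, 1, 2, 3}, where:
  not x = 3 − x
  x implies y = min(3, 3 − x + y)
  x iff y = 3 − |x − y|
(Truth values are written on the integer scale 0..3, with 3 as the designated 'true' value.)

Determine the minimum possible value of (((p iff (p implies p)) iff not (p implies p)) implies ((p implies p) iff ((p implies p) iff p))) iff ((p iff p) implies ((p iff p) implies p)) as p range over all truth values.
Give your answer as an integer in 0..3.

Take p = 1:
p implies p = 1 implies 1 = 3
p iff (p implies p) = 1 iff 3 = 1
p implies p = 1 implies 1 = 3
not (p implies p) = not 3 = 0
(p iff (p implies p)) iff not (p implies p) = 1 iff 0 = 2
p implies p = 1 implies 1 = 3
p implies p = 1 implies 1 = 3
(p implies p) iff p = 3 iff 1 = 1
(p implies p) iff ((p implies p) iff p) = 3 iff 1 = 1
((p iff (p implies p)) iff not (p implies p)) implies ((p implies p) iff ((p implies p) iff p)) = 2 implies 1 = 2
p iff p = 1 iff 1 = 3
p iff p = 1 iff 1 = 3
(p iff p) implies p = 3 implies 1 = 1
(p iff p) implies ((p iff p) implies p) = 3 implies 1 = 1
(((p iff (p implies p)) iff not (p implies p)) implies ((p implies p) iff ((p implies p) iff p))) iff ((p iff p) implies ((p iff p) implies p)) = 2 iff 1 = 2
No assignment yields a value below 2, so this is the minimum.

2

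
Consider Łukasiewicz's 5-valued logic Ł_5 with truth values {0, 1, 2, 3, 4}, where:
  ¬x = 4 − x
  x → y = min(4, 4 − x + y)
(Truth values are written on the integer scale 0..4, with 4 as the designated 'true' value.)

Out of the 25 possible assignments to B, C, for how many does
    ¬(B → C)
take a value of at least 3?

3

value 4: 1 assignment (counts)
value 3: 2 assignments (counts)
value 2: 3 assignments
value 1: 4 assignments
value 0: 15 assignments
So 3 of the 25 assignments meet the threshold.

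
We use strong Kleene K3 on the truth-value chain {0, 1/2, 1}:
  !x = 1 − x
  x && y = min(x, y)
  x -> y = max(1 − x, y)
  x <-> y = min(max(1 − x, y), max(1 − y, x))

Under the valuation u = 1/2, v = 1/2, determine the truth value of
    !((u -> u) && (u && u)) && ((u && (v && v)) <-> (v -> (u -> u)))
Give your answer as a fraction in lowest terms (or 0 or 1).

1/2

u -> u = 1/2 -> 1/2 = 1/2
u && u = 1/2 && 1/2 = 1/2
(u -> u) && (u && u) = 1/2 && 1/2 = 1/2
!((u -> u) && (u && u)) = !1/2 = 1/2
v && v = 1/2 && 1/2 = 1/2
u && (v && v) = 1/2 && 1/2 = 1/2
u -> u = 1/2 -> 1/2 = 1/2
v -> (u -> u) = 1/2 -> 1/2 = 1/2
(u && (v && v)) <-> (v -> (u -> u)) = 1/2 <-> 1/2 = 1/2
!((u -> u) && (u && u)) && ((u && (v && v)) <-> (v -> (u -> u))) = 1/2 && 1/2 = 1/2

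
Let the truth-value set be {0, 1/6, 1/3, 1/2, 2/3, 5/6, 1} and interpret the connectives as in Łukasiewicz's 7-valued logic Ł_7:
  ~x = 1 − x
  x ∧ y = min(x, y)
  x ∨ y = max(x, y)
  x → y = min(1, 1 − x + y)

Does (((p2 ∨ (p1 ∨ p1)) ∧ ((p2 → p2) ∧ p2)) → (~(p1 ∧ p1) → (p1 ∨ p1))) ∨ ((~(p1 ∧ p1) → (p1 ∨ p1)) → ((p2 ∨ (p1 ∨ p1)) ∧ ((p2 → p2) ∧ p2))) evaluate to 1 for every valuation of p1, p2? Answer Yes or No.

Yes

At p1 = 5/6, p2 = 1/6, for instance:
p1 ∨ p1 = 5/6 ∨ 5/6 = 5/6
p2 ∨ (p1 ∨ p1) = 1/6 ∨ 5/6 = 5/6
p2 → p2 = 1/6 → 1/6 = 1
(p2 → p2) ∧ p2 = 1 ∧ 1/6 = 1/6
(p2 ∨ (p1 ∨ p1)) ∧ ((p2 → p2) ∧ p2) = 5/6 ∧ 1/6 = 1/6
p1 ∧ p1 = 5/6 ∧ 5/6 = 5/6
~(p1 ∧ p1) = ~5/6 = 1/6
p1 ∨ p1 = 5/6 ∨ 5/6 = 5/6
~(p1 ∧ p1) → (p1 ∨ p1) = 1/6 → 5/6 = 1
((p2 ∨ (p1 ∨ p1)) ∧ ((p2 → p2) ∧ p2)) → (~(p1 ∧ p1) → (p1 ∨ p1)) = 1/6 → 1 = 1
(~(p1 ∧ p1) → (p1 ∨ p1)) → ((p2 ∨ (p1 ∨ p1)) ∧ ((p2 → p2) ∧ p2)) = 1 → 1/6 = 1/6
(((p2 ∨ (p1 ∨ p1)) ∧ ((p2 → p2) ∧ p2)) → (~(p1 ∧ p1) → (p1 ∨ p1))) ∨ ((~(p1 ∧ p1) → (p1 ∨ p1)) → ((p2 ∨ (p1 ∨ p1)) ∧ ((p2 → p2) ∧ p2))) = 1 ∨ 1/6 = 1
and checking the remaining 48 assignments likewise gives ≥ 1 in every case.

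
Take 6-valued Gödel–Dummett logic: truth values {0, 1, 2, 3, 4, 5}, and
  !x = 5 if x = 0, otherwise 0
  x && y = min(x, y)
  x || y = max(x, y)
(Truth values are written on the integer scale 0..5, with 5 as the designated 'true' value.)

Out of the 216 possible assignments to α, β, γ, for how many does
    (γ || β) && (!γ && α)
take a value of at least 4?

value 5: 1 assignment (counts)
value 4: 3 assignments (counts)
value 3: 5 assignments
value 2: 7 assignments
value 1: 9 assignments
value 0: 191 assignments
So 4 of the 216 assignments meet the threshold.

4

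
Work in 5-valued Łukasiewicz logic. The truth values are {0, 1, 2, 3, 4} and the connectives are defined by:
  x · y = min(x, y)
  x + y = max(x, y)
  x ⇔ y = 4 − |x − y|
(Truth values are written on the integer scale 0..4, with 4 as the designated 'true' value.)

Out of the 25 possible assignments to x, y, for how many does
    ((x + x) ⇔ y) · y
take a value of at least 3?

5

value 4: 1 assignment (counts)
value 3: 4 assignments (counts)
value 2: 7 assignments
value 1: 7 assignments
value 0: 6 assignments
So 5 of the 25 assignments meet the threshold.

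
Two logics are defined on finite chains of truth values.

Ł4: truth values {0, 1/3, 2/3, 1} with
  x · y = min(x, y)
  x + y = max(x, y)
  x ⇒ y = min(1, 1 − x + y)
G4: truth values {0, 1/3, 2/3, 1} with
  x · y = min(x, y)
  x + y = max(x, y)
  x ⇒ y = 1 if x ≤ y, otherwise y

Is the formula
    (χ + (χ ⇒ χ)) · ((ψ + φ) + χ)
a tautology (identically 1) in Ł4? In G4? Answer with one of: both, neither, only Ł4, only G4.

In Ł4: at φ = 0, ψ = 0, χ = 0 the value is 0 — not a tautology.
In G4: at φ = 0, ψ = 0, χ = 0 the value is 0 — not a tautology.

neither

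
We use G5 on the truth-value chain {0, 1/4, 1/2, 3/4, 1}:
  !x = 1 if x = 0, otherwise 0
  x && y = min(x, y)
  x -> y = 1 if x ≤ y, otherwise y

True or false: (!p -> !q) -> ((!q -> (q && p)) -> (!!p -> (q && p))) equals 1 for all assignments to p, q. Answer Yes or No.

No

Counterexample: take p = 1/4, q = 1/4.
!p = !1/4 = 0
!q = !1/4 = 0
!p -> !q = 0 -> 0 = 1
!q = !1/4 = 0
q && p = 1/4 && 1/4 = 1/4
!q -> (q && p) = 0 -> 1/4 = 1
!p = !1/4 = 0
!!p = !0 = 1
q && p = 1/4 && 1/4 = 1/4
!!p -> (q && p) = 1 -> 1/4 = 1/4
(!q -> (q && p)) -> (!!p -> (q && p)) = 1 -> 1/4 = 1/4
(!p -> !q) -> ((!q -> (q && p)) -> (!!p -> (q && p))) = 1 -> 1/4 = 1/4
This gives 1/4 ≠ 1.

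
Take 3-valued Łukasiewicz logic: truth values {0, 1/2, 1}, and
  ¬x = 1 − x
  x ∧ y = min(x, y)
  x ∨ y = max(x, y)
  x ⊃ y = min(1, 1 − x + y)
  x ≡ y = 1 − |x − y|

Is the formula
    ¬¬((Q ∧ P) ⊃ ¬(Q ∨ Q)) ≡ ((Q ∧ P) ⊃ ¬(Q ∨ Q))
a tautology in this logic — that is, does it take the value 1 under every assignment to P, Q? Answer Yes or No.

P = 0, Q = 0 ↦ 1
P = 0, Q = 1/2 ↦ 1
P = 0, Q = 1 ↦ 1
P = 1/2, Q = 0 ↦ 1
P = 1/2, Q = 1/2 ↦ 1
P = 1/2, Q = 1 ↦ 1
P = 1, Q = 0 ↦ 1
P = 1, Q = 1/2 ↦ 1
P = 1, Q = 1 ↦ 1
Every assignment gives a value ≥ 1.

Yes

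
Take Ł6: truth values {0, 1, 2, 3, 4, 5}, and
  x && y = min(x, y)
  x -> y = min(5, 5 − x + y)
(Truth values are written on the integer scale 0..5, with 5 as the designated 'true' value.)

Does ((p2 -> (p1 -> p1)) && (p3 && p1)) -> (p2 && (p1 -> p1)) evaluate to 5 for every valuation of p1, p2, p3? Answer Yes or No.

No

Counterexample: take p1 = 1, p2 = 0, p3 = 1.
p1 -> p1 = 1 -> 1 = 5
p2 -> (p1 -> p1) = 0 -> 5 = 5
p3 && p1 = 1 && 1 = 1
(p2 -> (p1 -> p1)) && (p3 && p1) = 5 && 1 = 1
p1 -> p1 = 1 -> 1 = 5
p2 && (p1 -> p1) = 0 && 5 = 0
((p2 -> (p1 -> p1)) && (p3 && p1)) -> (p2 && (p1 -> p1)) = 1 -> 0 = 4
This gives 4 ≠ 5.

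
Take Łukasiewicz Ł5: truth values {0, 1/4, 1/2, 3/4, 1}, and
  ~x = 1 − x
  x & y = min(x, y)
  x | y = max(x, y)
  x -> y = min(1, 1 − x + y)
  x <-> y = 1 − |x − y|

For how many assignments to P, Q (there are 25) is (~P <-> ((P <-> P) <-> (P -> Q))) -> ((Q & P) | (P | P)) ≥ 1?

12

value 1: 12 assignments (counts)
value 3/4: 2 assignments
value 1/2: 5 assignments
value 1/4: 1 assignment
value 0: 5 assignments
So 12 of the 25 assignments meet the threshold.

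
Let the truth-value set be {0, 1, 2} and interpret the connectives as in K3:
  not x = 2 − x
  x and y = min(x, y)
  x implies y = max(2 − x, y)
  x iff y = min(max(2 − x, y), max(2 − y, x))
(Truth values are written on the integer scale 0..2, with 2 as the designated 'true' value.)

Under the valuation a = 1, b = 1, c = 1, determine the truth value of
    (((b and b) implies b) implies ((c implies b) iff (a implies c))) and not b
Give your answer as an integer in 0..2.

1

b and b = 1 and 1 = 1
(b and b) implies b = 1 implies 1 = 1
c implies b = 1 implies 1 = 1
a implies c = 1 implies 1 = 1
(c implies b) iff (a implies c) = 1 iff 1 = 1
((b and b) implies b) implies ((c implies b) iff (a implies c)) = 1 implies 1 = 1
not b = not 1 = 1
(((b and b) implies b) implies ((c implies b) iff (a implies c))) and not b = 1 and 1 = 1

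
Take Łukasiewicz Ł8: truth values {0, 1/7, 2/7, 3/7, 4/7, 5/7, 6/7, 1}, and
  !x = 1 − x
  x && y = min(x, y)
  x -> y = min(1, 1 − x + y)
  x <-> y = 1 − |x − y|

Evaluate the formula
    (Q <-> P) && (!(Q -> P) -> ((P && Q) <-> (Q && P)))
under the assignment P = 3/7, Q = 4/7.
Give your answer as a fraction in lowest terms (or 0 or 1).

6/7

Q <-> P = 4/7 <-> 3/7 = 6/7
Q -> P = 4/7 -> 3/7 = 6/7
!(Q -> P) = !6/7 = 1/7
P && Q = 3/7 && 4/7 = 3/7
Q && P = 4/7 && 3/7 = 3/7
(P && Q) <-> (Q && P) = 3/7 <-> 3/7 = 1
!(Q -> P) -> ((P && Q) <-> (Q && P)) = 1/7 -> 1 = 1
(Q <-> P) && (!(Q -> P) -> ((P && Q) <-> (Q && P))) = 6/7 && 1 = 6/7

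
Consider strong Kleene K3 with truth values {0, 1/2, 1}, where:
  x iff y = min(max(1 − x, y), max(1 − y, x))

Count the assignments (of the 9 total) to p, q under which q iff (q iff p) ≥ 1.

p = 0, q = 0 ↦ 0  <
p = 0, q = 1/2 ↦ 1/2  <
p = 0, q = 1 ↦ 0  <
p = 1/2, q = 0 ↦ 1/2  <
p = 1/2, q = 1/2 ↦ 1/2  <
p = 1/2, q = 1 ↦ 1/2  <
p = 1, q = 0 ↦ 1  ≥
p = 1, q = 1/2 ↦ 1/2  <
p = 1, q = 1 ↦ 1  ≥
So 2 of the 9 assignments meet the threshold.

2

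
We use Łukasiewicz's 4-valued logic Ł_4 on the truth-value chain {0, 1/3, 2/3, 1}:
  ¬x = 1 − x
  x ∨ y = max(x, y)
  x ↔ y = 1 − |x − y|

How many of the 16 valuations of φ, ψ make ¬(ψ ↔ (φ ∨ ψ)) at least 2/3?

φ = 0, ψ = 0 ↦ 0  <
φ = 0, ψ = 1/3 ↦ 0  <
φ = 0, ψ = 2/3 ↦ 0  <
φ = 0, ψ = 1 ↦ 0  <
φ = 1/3, ψ = 0 ↦ 1/3  <
φ = 1/3, ψ = 1/3 ↦ 0  <
φ = 1/3, ψ = 2/3 ↦ 0  <
φ = 1/3, ψ = 1 ↦ 0  <
φ = 2/3, ψ = 0 ↦ 2/3  ≥
φ = 2/3, ψ = 1/3 ↦ 1/3  <
φ = 2/3, ψ = 2/3 ↦ 0  <
φ = 2/3, ψ = 1 ↦ 0  <
φ = 1, ψ = 0 ↦ 1  ≥
φ = 1, ψ = 1/3 ↦ 2/3  ≥
φ = 1, ψ = 2/3 ↦ 1/3  <
φ = 1, ψ = 1 ↦ 0  <
So 3 of the 16 assignments meet the threshold.

3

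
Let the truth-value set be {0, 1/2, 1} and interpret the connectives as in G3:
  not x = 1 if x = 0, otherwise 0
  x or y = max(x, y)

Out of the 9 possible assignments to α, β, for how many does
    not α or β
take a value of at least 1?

α = 0, β = 0 ↦ 1  ≥
α = 0, β = 1/2 ↦ 1  ≥
α = 0, β = 1 ↦ 1  ≥
α = 1/2, β = 0 ↦ 0  <
α = 1/2, β = 1/2 ↦ 1/2  <
α = 1/2, β = 1 ↦ 1  ≥
α = 1, β = 0 ↦ 0  <
α = 1, β = 1/2 ↦ 1/2  <
α = 1, β = 1 ↦ 1  ≥
So 5 of the 9 assignments meet the threshold.

5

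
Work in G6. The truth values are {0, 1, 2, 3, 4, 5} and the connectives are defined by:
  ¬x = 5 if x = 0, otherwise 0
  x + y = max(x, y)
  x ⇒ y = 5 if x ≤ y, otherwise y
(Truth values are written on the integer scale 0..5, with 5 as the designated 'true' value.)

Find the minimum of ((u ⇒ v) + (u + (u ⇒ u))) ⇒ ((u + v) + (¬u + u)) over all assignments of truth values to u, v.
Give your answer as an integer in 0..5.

1

Take u = 1, v = 0:
u ⇒ v = 1 ⇒ 0 = 0
u ⇒ u = 1 ⇒ 1 = 5
u + (u ⇒ u) = 1 + 5 = 5
(u ⇒ v) + (u + (u ⇒ u)) = 0 + 5 = 5
u + v = 1 + 0 = 1
¬u = ¬1 = 0
¬u + u = 0 + 1 = 1
(u + v) + (¬u + u) = 1 + 1 = 1
((u ⇒ v) + (u + (u ⇒ u))) ⇒ ((u + v) + (¬u + u)) = 5 ⇒ 1 = 1
No assignment yields a value below 1, so this is the minimum.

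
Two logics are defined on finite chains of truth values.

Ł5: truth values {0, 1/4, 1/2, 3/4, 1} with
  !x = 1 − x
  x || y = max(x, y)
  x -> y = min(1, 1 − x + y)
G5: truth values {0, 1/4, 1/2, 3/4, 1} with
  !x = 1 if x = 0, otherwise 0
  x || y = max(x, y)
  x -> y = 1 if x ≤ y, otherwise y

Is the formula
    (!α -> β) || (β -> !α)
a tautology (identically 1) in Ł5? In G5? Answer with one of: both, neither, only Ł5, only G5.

In Ł5: every assignment gives 1 — tautology.
In G5: every assignment gives 1 — tautology.

both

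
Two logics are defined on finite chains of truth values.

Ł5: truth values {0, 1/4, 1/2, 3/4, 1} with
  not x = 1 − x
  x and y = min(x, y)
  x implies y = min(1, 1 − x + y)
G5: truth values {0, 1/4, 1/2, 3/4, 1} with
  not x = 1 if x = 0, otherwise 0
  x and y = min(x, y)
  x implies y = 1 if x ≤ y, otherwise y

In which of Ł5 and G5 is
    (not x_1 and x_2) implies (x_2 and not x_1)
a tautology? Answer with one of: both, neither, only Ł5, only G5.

In Ł5: every assignment gives 1 — tautology.
In G5: every assignment gives 1 — tautology.

both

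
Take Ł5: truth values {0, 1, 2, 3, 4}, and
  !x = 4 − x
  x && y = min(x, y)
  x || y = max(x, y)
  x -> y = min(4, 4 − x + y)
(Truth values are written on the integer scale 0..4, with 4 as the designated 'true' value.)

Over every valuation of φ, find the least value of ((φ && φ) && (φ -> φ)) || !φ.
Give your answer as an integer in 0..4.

Take φ = 2:
φ && φ = 2 && 2 = 2
φ -> φ = 2 -> 2 = 4
(φ && φ) && (φ -> φ) = 2 && 4 = 2
!φ = !2 = 2
((φ && φ) && (φ -> φ)) || !φ = 2 || 2 = 2
No assignment yields a value below 2, so this is the minimum.

2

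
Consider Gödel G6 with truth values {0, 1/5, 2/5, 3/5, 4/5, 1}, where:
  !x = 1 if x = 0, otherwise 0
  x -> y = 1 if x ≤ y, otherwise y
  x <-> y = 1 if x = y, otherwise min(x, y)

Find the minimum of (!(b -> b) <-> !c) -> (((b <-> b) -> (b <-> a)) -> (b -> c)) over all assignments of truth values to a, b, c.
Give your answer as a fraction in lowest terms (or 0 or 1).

1/5

Take a = 2/5, b = 2/5, c = 1/5:
b -> b = 2/5 -> 2/5 = 1
!(b -> b) = !1 = 0
!c = !1/5 = 0
!(b -> b) <-> !c = 0 <-> 0 = 1
b <-> b = 2/5 <-> 2/5 = 1
b <-> a = 2/5 <-> 2/5 = 1
(b <-> b) -> (b <-> a) = 1 -> 1 = 1
b -> c = 2/5 -> 1/5 = 1/5
((b <-> b) -> (b <-> a)) -> (b -> c) = 1 -> 1/5 = 1/5
(!(b -> b) <-> !c) -> (((b <-> b) -> (b <-> a)) -> (b -> c)) = 1 -> 1/5 = 1/5
No assignment yields a value below 1/5, so this is the minimum.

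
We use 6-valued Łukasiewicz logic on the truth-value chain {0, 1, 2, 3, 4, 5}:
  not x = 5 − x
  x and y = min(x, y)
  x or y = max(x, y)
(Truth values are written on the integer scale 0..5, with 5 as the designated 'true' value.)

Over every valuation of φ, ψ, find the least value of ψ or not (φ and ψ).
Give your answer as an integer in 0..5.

3

Take φ = 2, ψ = 2:
φ and ψ = 2 and 2 = 2
not (φ and ψ) = not 2 = 3
ψ or not (φ and ψ) = 2 or 3 = 3
No assignment yields a value below 3, so this is the minimum.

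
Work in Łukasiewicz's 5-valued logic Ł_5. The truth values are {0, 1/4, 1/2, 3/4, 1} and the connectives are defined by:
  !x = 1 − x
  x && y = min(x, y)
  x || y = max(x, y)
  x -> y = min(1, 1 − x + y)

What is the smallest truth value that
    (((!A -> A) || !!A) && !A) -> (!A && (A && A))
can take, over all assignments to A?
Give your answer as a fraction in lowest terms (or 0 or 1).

Take A = 1/4:
!A = !1/4 = 3/4
!A -> A = 3/4 -> 1/4 = 1/2
!A = !1/4 = 3/4
!!A = !3/4 = 1/4
(!A -> A) || !!A = 1/2 || 1/4 = 1/2
!A = !1/4 = 3/4
((!A -> A) || !!A) && !A = 1/2 && 3/4 = 1/2
!A = !1/4 = 3/4
A && A = 1/4 && 1/4 = 1/4
!A && (A && A) = 3/4 && 1/4 = 1/4
(((!A -> A) || !!A) && !A) -> (!A && (A && A)) = 1/2 -> 1/4 = 3/4
No assignment yields a value below 3/4, so this is the minimum.

3/4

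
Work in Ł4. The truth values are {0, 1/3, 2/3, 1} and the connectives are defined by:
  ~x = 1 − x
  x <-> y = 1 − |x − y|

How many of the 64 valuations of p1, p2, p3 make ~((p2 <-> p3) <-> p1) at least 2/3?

value 1: 6 assignments (counts)
value 2/3: 16 assignments (counts)
value 1/3: 26 assignments
value 0: 16 assignments
So 22 of the 64 assignments meet the threshold.

22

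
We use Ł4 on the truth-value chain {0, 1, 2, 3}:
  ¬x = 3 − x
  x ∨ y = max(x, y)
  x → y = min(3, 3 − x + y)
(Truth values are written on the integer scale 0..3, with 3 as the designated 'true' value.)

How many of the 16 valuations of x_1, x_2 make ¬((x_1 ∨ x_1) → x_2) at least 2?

x_1 = 0, x_2 = 0 ↦ 0  <
x_1 = 0, x_2 = 1 ↦ 0  <
x_1 = 0, x_2 = 2 ↦ 0  <
x_1 = 0, x_2 = 3 ↦ 0  <
x_1 = 1, x_2 = 0 ↦ 1  <
x_1 = 1, x_2 = 1 ↦ 0  <
x_1 = 1, x_2 = 2 ↦ 0  <
x_1 = 1, x_2 = 3 ↦ 0  <
x_1 = 2, x_2 = 0 ↦ 2  ≥
x_1 = 2, x_2 = 1 ↦ 1  <
x_1 = 2, x_2 = 2 ↦ 0  <
x_1 = 2, x_2 = 3 ↦ 0  <
x_1 = 3, x_2 = 0 ↦ 3  ≥
x_1 = 3, x_2 = 1 ↦ 2  ≥
x_1 = 3, x_2 = 2 ↦ 1  <
x_1 = 3, x_2 = 3 ↦ 0  <
So 3 of the 16 assignments meet the threshold.

3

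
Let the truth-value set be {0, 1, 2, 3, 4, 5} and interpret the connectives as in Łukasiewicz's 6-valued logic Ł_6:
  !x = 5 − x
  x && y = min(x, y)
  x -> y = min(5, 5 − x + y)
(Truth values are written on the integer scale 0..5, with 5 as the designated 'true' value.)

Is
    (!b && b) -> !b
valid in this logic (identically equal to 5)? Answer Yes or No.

Yes

b = 0 ↦ 5
b = 1 ↦ 5
b = 2 ↦ 5
b = 3 ↦ 5
b = 4 ↦ 5
b = 5 ↦ 5
Every assignment gives a value ≥ 5.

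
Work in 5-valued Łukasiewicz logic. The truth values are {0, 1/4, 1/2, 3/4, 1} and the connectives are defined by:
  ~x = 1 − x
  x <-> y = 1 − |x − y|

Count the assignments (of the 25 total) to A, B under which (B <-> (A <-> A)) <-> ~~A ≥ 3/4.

13

value 1: 5 assignments (counts)
value 3/4: 8 assignments (counts)
value 1/2: 6 assignments
value 1/4: 4 assignments
value 0: 2 assignments
So 13 of the 25 assignments meet the threshold.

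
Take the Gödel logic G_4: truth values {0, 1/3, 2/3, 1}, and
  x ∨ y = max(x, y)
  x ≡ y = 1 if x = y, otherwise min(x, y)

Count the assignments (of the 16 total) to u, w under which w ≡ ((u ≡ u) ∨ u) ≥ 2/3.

8

u = 0, w = 0 ↦ 0  <
u = 0, w = 1/3 ↦ 1/3  <
u = 0, w = 2/3 ↦ 2/3  ≥
u = 0, w = 1 ↦ 1  ≥
u = 1/3, w = 0 ↦ 0  <
u = 1/3, w = 1/3 ↦ 1/3  <
u = 1/3, w = 2/3 ↦ 2/3  ≥
u = 1/3, w = 1 ↦ 1  ≥
u = 2/3, w = 0 ↦ 0  <
u = 2/3, w = 1/3 ↦ 1/3  <
u = 2/3, w = 2/3 ↦ 2/3  ≥
u = 2/3, w = 1 ↦ 1  ≥
u = 1, w = 0 ↦ 0  <
u = 1, w = 1/3 ↦ 1/3  <
u = 1, w = 2/3 ↦ 2/3  ≥
u = 1, w = 1 ↦ 1  ≥
So 8 of the 16 assignments meet the threshold.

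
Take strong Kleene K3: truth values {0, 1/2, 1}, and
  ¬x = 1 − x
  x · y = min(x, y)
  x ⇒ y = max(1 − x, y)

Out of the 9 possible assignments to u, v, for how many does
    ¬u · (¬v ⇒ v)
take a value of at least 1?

u = 0, v = 0 ↦ 0  <
u = 0, v = 1/2 ↦ 1/2  <
u = 0, v = 1 ↦ 1  ≥
u = 1/2, v = 0 ↦ 0  <
u = 1/2, v = 1/2 ↦ 1/2  <
u = 1/2, v = 1 ↦ 1/2  <
u = 1, v = 0 ↦ 0  <
u = 1, v = 1/2 ↦ 0  <
u = 1, v = 1 ↦ 0  <
So 1 of the 9 assignments meets the threshold.

1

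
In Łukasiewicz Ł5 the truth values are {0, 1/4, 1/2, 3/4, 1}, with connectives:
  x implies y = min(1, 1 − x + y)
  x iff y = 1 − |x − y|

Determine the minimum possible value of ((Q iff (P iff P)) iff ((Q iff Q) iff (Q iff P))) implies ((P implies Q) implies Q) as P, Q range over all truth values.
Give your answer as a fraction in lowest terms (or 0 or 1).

1/2

Take P = 0, Q = 1/2:
P iff P = 0 iff 0 = 1
Q iff (P iff P) = 1/2 iff 1 = 1/2
Q iff Q = 1/2 iff 1/2 = 1
Q iff P = 1/2 iff 0 = 1/2
(Q iff Q) iff (Q iff P) = 1 iff 1/2 = 1/2
(Q iff (P iff P)) iff ((Q iff Q) iff (Q iff P)) = 1/2 iff 1/2 = 1
P implies Q = 0 implies 1/2 = 1
(P implies Q) implies Q = 1 implies 1/2 = 1/2
((Q iff (P iff P)) iff ((Q iff Q) iff (Q iff P))) implies ((P implies Q) implies Q) = 1 implies 1/2 = 1/2
No assignment yields a value below 1/2, so this is the minimum.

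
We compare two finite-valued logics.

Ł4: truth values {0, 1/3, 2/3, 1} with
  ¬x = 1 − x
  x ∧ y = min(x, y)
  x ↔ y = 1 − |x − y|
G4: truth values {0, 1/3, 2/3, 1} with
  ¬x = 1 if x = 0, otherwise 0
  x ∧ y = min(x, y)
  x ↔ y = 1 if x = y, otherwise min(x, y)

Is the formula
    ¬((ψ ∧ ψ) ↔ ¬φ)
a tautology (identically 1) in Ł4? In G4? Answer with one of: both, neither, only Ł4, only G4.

In Ł4: at φ = 0, ψ = 1/3 the value is 2/3 — not a tautology.
In G4: at φ = 0, ψ = 1/3 the value is 0 — not a tautology.

neither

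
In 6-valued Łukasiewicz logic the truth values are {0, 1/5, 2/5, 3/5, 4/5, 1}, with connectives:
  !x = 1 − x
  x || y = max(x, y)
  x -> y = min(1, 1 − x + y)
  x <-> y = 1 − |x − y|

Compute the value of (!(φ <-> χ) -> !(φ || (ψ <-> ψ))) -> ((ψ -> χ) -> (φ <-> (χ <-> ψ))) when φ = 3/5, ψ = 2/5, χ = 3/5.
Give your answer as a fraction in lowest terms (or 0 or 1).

4/5

φ <-> χ = 3/5 <-> 3/5 = 1
!(φ <-> χ) = !1 = 0
ψ <-> ψ = 2/5 <-> 2/5 = 1
φ || (ψ <-> ψ) = 3/5 || 1 = 1
!(φ || (ψ <-> ψ)) = !1 = 0
!(φ <-> χ) -> !(φ || (ψ <-> ψ)) = 0 -> 0 = 1
ψ -> χ = 2/5 -> 3/5 = 1
χ <-> ψ = 3/5 <-> 2/5 = 4/5
φ <-> (χ <-> ψ) = 3/5 <-> 4/5 = 4/5
(ψ -> χ) -> (φ <-> (χ <-> ψ)) = 1 -> 4/5 = 4/5
(!(φ <-> χ) -> !(φ || (ψ <-> ψ))) -> ((ψ -> χ) -> (φ <-> (χ <-> ψ))) = 1 -> 4/5 = 4/5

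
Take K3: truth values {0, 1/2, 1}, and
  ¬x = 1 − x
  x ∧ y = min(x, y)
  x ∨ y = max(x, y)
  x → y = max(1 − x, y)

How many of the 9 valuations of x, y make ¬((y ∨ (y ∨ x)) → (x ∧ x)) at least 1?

x = 0, y = 0 ↦ 0  <
x = 0, y = 1/2 ↦ 1/2  <
x = 0, y = 1 ↦ 1  ≥
x = 1/2, y = 0 ↦ 1/2  <
x = 1/2, y = 1/2 ↦ 1/2  <
x = 1/2, y = 1 ↦ 1/2  <
x = 1, y = 0 ↦ 0  <
x = 1, y = 1/2 ↦ 0  <
x = 1, y = 1 ↦ 0  <
So 1 of the 9 assignments meets the threshold.

1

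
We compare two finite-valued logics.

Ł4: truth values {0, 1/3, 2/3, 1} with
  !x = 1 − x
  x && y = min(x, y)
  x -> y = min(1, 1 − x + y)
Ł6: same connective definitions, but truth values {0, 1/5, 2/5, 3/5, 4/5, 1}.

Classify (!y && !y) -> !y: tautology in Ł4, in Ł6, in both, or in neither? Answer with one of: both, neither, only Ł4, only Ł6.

In Ł4: every assignment gives 1 — tautology.
In Ł6: every assignment gives 1 — tautology.

both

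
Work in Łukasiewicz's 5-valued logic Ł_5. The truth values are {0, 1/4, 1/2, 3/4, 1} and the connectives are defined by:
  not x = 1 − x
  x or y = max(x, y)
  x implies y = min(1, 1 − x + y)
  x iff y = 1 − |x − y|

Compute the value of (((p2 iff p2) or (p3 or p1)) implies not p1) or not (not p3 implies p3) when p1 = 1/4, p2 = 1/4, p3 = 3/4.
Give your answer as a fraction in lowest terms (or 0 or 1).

3/4

p2 iff p2 = 1/4 iff 1/4 = 1
p3 or p1 = 3/4 or 1/4 = 3/4
(p2 iff p2) or (p3 or p1) = 1 or 3/4 = 1
not p1 = not 1/4 = 3/4
((p2 iff p2) or (p3 or p1)) implies not p1 = 1 implies 3/4 = 3/4
not p3 = not 3/4 = 1/4
not p3 implies p3 = 1/4 implies 3/4 = 1
not (not p3 implies p3) = not 1 = 0
(((p2 iff p2) or (p3 or p1)) implies not p1) or not (not p3 implies p3) = 3/4 or 0 = 3/4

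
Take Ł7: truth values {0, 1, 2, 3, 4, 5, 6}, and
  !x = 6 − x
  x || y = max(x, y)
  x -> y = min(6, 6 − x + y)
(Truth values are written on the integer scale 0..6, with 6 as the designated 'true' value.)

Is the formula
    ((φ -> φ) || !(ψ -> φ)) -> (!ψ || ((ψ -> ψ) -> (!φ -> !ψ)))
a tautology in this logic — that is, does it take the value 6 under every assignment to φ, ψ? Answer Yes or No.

No

Counterexample: take φ = 0, ψ = 1.
φ -> φ = 0 -> 0 = 6
ψ -> φ = 1 -> 0 = 5
!(ψ -> φ) = !5 = 1
(φ -> φ) || !(ψ -> φ) = 6 || 1 = 6
!ψ = !1 = 5
ψ -> ψ = 1 -> 1 = 6
!φ = !0 = 6
!ψ = !1 = 5
!φ -> !ψ = 6 -> 5 = 5
(ψ -> ψ) -> (!φ -> !ψ) = 6 -> 5 = 5
!ψ || ((ψ -> ψ) -> (!φ -> !ψ)) = 5 || 5 = 5
((φ -> φ) || !(ψ -> φ)) -> (!ψ || ((ψ -> ψ) -> (!φ -> !ψ))) = 6 -> 5 = 5
This gives 5 ≠ 6.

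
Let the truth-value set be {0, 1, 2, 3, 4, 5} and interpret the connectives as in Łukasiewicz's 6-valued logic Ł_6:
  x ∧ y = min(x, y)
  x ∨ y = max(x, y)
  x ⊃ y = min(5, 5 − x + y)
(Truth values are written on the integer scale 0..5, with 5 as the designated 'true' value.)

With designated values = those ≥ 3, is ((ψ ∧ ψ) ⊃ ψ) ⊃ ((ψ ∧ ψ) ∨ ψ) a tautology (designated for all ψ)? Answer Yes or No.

Counterexample: take ψ = 0.
ψ ∧ ψ = 0 ∧ 0 = 0
(ψ ∧ ψ) ⊃ ψ = 0 ⊃ 0 = 5
ψ ∧ ψ = 0 ∧ 0 = 0
(ψ ∧ ψ) ∨ ψ = 0 ∨ 0 = 0
((ψ ∧ ψ) ⊃ ψ) ⊃ ((ψ ∧ ψ) ∨ ψ) = 5 ⊃ 0 = 0
This gives 0, which is below 3.

No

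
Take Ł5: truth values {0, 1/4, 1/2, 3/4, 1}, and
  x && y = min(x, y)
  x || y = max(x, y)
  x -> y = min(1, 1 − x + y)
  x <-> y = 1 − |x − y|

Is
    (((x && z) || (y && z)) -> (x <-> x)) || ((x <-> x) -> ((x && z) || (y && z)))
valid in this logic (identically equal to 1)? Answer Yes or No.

Yes

At x = 1, y = 0, z = 3/4, for instance:
x && z = 1 && 3/4 = 3/4
y && z = 0 && 3/4 = 0
(x && z) || (y && z) = 3/4 || 0 = 3/4
x <-> x = 1 <-> 1 = 1
((x && z) || (y && z)) -> (x <-> x) = 3/4 -> 1 = 1
(x <-> x) -> ((x && z) || (y && z)) = 1 -> 3/4 = 3/4
(((x && z) || (y && z)) -> (x <-> x)) || ((x <-> x) -> ((x && z) || (y && z))) = 1 || 3/4 = 1
and checking the remaining 124 assignments likewise gives ≥ 1 in every case.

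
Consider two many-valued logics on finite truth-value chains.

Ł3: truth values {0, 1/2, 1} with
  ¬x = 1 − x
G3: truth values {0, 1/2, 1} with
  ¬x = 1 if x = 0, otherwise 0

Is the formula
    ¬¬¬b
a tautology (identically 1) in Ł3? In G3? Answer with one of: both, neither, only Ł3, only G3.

neither

In Ł3: at b = 1/2 the value is 1/2 — not a tautology.
In G3: at b = 1/2 the value is 0 — not a tautology.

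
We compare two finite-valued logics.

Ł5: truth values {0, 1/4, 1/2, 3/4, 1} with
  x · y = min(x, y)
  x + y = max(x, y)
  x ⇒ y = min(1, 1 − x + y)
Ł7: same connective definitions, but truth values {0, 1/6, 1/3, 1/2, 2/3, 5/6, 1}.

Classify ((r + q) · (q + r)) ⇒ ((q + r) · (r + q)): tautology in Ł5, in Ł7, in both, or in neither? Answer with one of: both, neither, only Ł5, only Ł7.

In Ł5: every assignment gives 1 — tautology.
In Ł7: every assignment gives 1 — tautology.

both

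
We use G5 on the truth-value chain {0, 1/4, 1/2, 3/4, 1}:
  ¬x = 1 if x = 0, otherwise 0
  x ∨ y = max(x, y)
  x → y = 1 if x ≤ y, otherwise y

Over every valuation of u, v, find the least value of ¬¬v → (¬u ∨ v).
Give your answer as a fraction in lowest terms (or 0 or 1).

1/4

Take u = 1/4, v = 1/4:
¬v = ¬1/4 = 0
¬¬v = ¬0 = 1
¬u = ¬1/4 = 0
¬u ∨ v = 0 ∨ 1/4 = 1/4
¬¬v → (¬u ∨ v) = 1 → 1/4 = 1/4
No assignment yields a value below 1/4, so this is the minimum.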